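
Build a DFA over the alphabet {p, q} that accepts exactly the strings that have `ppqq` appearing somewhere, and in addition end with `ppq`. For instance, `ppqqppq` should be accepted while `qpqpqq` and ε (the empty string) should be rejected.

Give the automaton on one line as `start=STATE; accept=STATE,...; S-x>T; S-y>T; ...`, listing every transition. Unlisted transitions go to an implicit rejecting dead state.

start=A; accept=H; A-p>B; A-q>A; B-p>C; B-q>A; C-p>C; C-q>D; D-p>B; D-q>E; E-p>F; E-q>E; F-p>G; F-q>E; G-p>G; G-q>H; H-p>F; H-q>E

Handle the two conditions separately and then intersect. One (5 states) tracks whether and how much of `ppqq` has been seen; the other (4 states) tracks how much of the suffix `ppq` has currently been matched. Each combined state is a pair, one component from each; accept when both components accept.
       p  q 
>  A   B  A 
   B   C  A 
   C   C  D 
   D   B  E 
   E   F  E 
   F   G  E 
   G   G  H 
 * H   F  E 
(> = start, * = accepting)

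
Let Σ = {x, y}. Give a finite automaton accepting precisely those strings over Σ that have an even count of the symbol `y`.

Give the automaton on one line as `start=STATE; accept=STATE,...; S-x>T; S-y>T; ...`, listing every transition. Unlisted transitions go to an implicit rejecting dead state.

start=s0; accept=s0; s0-x>s0; s0-y>s1; s1-x>s1; s1-y>s0

The only thing that matters is how many `y`s have appeared, reduced mod 2. Use one state per residue: s0 for 0, …, s1 for 1. Reading `y` moves to the next residue; anything else stays put. s0 is accepting.
With 2 states:
        x   y  
>* s0   s0  s1 
   s1   s1  s0 
(> = start, * = accepting)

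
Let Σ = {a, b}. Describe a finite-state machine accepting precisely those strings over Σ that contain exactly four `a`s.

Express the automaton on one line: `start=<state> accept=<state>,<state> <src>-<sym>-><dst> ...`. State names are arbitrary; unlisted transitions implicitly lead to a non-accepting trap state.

Only the number of `a`s matters, and only up to 5. Make a chain S0 → S1 → S2 → S3 → S4 → S5 advanced by each `a` (with S5 absorbing); every other symbol self-loops. The accepting set is {S4}.
With 6 states:
        a   b  
>  S0   S1  S0 
   S1   S2  S1 
   S2   S3  S2 
   S3   S4  S3 
 * S4   S5  S4 
   S5   S5  S5 
(> = start, * = accepting)

start=S0 accept=S4 S0-a->S1 S0-b->S0 S1-a->S2 S1-b->S1 S2-a->S3 S2-b->S2 S3-a->S4 S3-b->S3 S4-a->S5 S4-b->S4 S5-a->S5 S5-b->S5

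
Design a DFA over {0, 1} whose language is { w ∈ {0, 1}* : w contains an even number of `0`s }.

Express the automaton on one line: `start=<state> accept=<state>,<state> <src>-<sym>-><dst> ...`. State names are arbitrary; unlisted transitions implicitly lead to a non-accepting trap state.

start=A accept=A A-0->B A-1->A B-0->A B-1->B

The only thing that matters is how many `0`s have appeared, reduced mod 2. Use one state per residue: A for 0, …, B for 1. Reading `0` moves to the next residue; anything else stays put. A is accepting.
2 states suffice.
       0  1 
>* A   B  A 
   B   A  B 
(> = start, * = accepting)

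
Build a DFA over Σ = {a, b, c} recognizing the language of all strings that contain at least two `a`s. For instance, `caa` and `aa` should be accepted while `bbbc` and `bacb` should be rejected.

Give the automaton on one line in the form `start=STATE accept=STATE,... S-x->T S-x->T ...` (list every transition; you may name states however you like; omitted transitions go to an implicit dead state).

Count `a`s, saturating at 3: states q0 through q2 mean 0 through 2 `a`s seen; q3 means more than 2. Each `a` increments (capped at q3); other symbols loop. Accept from {q2, q3}.
        a   b   c  
>  q0   q1  q0  q0 
   q1   q2  q1  q1 
 * q2   q3  q2  q2 
 * q3   q3  q3  q3 
(> = start, * = accepting)

start=q0 accept=q2,q3 q0-a->q1 q0-b->q0 q0-c->q0 q1-a->q2 q1-b->q1 q1-c->q1 q2-a->q3 q2-b->q2 q2-c->q2 q3-a->q3 q3-b->q3 q3-c->q3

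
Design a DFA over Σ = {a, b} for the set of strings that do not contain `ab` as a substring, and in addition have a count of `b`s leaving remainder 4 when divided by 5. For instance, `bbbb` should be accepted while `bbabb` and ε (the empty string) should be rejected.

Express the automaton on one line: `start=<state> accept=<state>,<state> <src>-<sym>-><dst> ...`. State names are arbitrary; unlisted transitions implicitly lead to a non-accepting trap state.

Handle the two conditions separately and then intersect. The first has 3 states tracking partial matches of the forbidden pattern `ab`; the second has 5 states tracking the count of `b`s modulo 5. A product state is a pair (one from each), accepting exactly when both do.
15 states suffice.
          a    b  
>  q0     q1   q2 
   q1     q1   q3 
   q2     q4   q5 
   q3     q3   q6 
   q4     q4   q6 
   q5     q7   q8 
   q6     q6   q9 
   q7     q7   q9 
   q8    q10  q11 
   q9     q9  q12 
   q10   q10  q12 
 * q11   q13   q0 
   q12   q12  q14 
 * q13   q13  q14 
   q14   q14   q3 
(> = start, * = accepting)

start=q0 accept=q11,q13 q0-a->q1 q0-b->q2 q1-a->q1 q1-b->q3 q2-a->q4 q2-b->q5 q3-a->q3 q3-b->q6 q4-a->q4 q4-b->q6 q5-a->q7 q5-b->q8 q6-a->q6 q6-b->q9 q7-a->q7 q7-b->q9 q8-a->q10 q8-b->q11 q9-a->q9 q9-b->q12 q10-a->q10 q10-b->q12 q11-a->q13 q11-b->q0 q12-a->q12 q12-b->q14 q13-a->q13 q13-b->q14 q14-a->q14 q14-b->q3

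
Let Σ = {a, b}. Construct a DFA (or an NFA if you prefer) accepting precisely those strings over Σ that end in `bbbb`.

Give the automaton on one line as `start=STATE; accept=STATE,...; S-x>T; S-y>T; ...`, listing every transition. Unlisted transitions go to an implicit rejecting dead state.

start=s0; accept=s4; s0-a>s0; s0-b>s1; s1-a>s0; s1-b>s2; s2-a>s0; s2-b>s3; s3-a>s0; s3-b>s4; s4-a>s0; s4-b>s4

Let each state record the length of the longest suffix of the input read so far that is also a prefix of `bbbb`. s1 means the last symbol is `b`; s2 means the last 2 symbols are `bb`; s3 means the last 3 symbols are `bbb`; s4 means the last 4 symbols are `bbbb`. Accept only at s4, where the string currently ends in `bbbb`.
        a   b  
>  s0   s0  s1 
   s1   s0  s2 
   s2   s0  s3 
   s3   s0  s4 
 * s4   s0  s4 
(> = start, * = accepting)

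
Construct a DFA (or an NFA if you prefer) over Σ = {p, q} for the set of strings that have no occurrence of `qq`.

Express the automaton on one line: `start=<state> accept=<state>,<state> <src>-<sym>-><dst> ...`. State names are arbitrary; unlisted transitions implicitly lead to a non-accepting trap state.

This is the complement of 'contains `qq`'. Use the same substring-matching states — S0 through S2 holding how much of `qq` has just been matched — but flip the accepting set: everything except the trap S2 accepts.
A 3-state machine:
        p   q  
>* S0   S0  S1 
 * S1   S0  S2 
   S2   S2  S2 
(> = start, * = accepting)

start=S0 accept=S0,S1 S0-p->S0 S0-q->S1 S1-p->S0 S1-q->S2 S2-p->S2 S2-q->S2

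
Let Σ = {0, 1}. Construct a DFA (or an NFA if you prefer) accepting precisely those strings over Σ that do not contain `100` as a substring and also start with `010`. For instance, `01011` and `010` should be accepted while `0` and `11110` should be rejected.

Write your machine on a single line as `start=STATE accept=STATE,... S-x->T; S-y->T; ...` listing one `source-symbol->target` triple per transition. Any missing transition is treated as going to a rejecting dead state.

Handle the two conditions separately and then intersect. One (4 states) tracks partial matches of the forbidden pattern `100`; the other (5 states) tracks whether the input so far still matches the prefix `010`. Each combined state is a pair, one component from each; accept when both components accept. Minimizing collapses redundant product states.
        0   1  
>  S0   S1  S2 
   S1   S2  S3 
   S2   S2  S2 
   S3   S4  S2 
 * S4   S2  S5 
 * S5   S4  S5 
(> = start, * = accepting)

start=S0; accept=S4,S5; S0-0->S1; S0-1->S2; S1-0->S2; S1-1->S3; S2-0->S2; S2-1->S2; S3-0->S4; S3-1->S2; S4-0->S2; S4-1->S5; S5-0->S4; S5-1->S5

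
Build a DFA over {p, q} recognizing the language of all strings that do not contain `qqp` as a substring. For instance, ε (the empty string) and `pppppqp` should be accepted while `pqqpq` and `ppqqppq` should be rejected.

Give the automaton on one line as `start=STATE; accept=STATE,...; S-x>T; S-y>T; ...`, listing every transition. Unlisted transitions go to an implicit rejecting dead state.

This is the complement of 'contains `qqp`'. Use the same substring-matching states — A through D holding how much of `qqp` has just been matched — but flip the accepting set: everything except the trap D accepts.
A 4-state machine:
       p  q 
>* A   A  B 
 * B   A  C 
 * C   D  C 
   D   D  D 
(> = start, * = accepting)

start=A; accept=A,B,C; A-p>A; A-q>B; B-p>A; B-q>C; C-p>D; C-q>C; D-p>D; D-q>D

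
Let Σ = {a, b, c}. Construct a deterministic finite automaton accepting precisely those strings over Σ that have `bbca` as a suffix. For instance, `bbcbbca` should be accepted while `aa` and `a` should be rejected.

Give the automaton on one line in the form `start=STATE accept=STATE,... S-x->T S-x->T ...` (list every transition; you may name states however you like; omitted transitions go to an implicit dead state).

Let each state record the length of the longest suffix of the input read so far that is also a prefix of `bbca`. s1 means the last symbol is `b`; s2 means the last 2 symbols are `bb`; s3 means the last 3 symbols are `bbc`; s4 means the last 4 symbols are `bbca`. Accept only at s4, where the string currently ends in `bbca`.
With 5 states:
        a   b   c  
>  s0   s0  s1  s0 
   s1   s0  s2  s0 
   s2   s0  s2  s3 
   s3   s4  s1  s0 
 * s4   s0  s1  s0 
(> = start, * = accepting)

start=s0 accept=s4 s0-a->s0 s0-b->s1 s0-c->s0 s1-a->s0 s1-b->s2 s1-c->s0 s2-a->s0 s2-b->s2 s2-c->s3 s3-a->s4 s3-b->s1 s3-c->s0 s4-a->s0 s4-b->s1 s4-c->s0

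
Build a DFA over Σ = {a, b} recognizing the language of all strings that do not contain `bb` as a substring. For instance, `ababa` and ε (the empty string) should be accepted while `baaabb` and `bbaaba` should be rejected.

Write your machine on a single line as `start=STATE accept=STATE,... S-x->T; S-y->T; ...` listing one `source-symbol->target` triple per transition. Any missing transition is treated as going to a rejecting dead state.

start=s0; accept=s0,s1; s0-a->s0; s0-b->s1; s1-a->s0; s1-b->s2; s2-a->s2; s2-b->s2

This is the complement of 'contains `bb`'. Use the same substring-matching states — s0 through s2 holding how much of `bb` has just been matched — but flip the accepting set: everything except the trap s2 accepts.
        a   b  
>* s0   s0  s1 
 * s1   s0  s2 
   s2   s2  s2 
(> = start, * = accepting)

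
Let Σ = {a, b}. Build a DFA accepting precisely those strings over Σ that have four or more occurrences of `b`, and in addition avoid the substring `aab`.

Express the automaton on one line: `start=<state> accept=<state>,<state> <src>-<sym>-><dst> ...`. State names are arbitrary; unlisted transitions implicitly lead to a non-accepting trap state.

start=S0 accept=S13,S16,S17,S19,S20,S22 S0-a->S1 S0-b->S2 S1-a->S3 S1-b->S2 S2-a->S4 S2-b->S5 S3-a->S3 S3-b->S6 S4-a->S7 S4-b->S5 S5-a->S8 S5-b->S9 S6-a->S6 S6-b->S10 S7-a->S7 S7-b->S10 S8-a->S11 S8-b->S9 S9-a->S12 S9-b->S13 S10-a->S10 S10-b->S14 S11-a->S11 S11-b->S14 S12-a->S15 S12-b->S13 S13-a->S16 S13-b->S17 S14-a->S14 S14-b->S18 S15-a->S15 S15-b->S18 S16-a->S19 S16-b->S17 S17-a->S20 S17-b->S17 S18-a->S18 S18-b->S21 S19-a->S19 S19-b->S21 S20-a->S22 S20-b->S17 S21-a->S21 S21-b->S21 S22-a->S22 S22-b->S21

Handle the two conditions separately and then intersect. The first has 6 states tracking the count of `b`s, saturating at 5; the second has 4 states tracking partial matches of the forbidden pattern `aab`. A product state is a pair (one from each), accepting exactly when both do.
          a    b  
>  S0     S1   S2 
   S1     S3   S2 
   S2     S4   S5 
   S3     S3   S6 
   S4     S7   S5 
   S5     S8   S9 
   S6     S6  S10 
   S7     S7  S10 
   S8    S11   S9 
   S9    S12  S13 
   S10   S10  S14 
   S11   S11  S14 
   S12   S15  S13 
 * S13   S16  S17 
   S14   S14  S18 
   S15   S15  S18 
 * S16   S19  S17 
 * S17   S20  S17 
   S18   S18  S21 
 * S19   S19  S21 
 * S20   S22  S17 
   S21   S21  S21 
 * S22   S22  S21 
(> = start, * = accepting)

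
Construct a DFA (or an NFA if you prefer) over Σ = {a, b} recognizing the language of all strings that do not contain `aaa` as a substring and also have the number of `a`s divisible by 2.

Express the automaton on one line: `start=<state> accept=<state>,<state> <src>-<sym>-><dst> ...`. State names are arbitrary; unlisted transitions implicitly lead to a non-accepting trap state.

start=s0 accept=s0,s2,s5 s0-a->s1 s0-b->s0 s1-a->s2 s1-b->s3 s2-a->s4 s2-b->s0 s3-a->s5 s3-b->s3 s4-a->s4 s4-b->s4 s5-a->s6 s5-b->s0 s6-a->s4 s6-b->s3

Build one automaton per condition and run them in lockstep. The first has 4 states tracking partial matches of the forbidden pattern `aaa`; the second has 2 states tracking the count of `a`s modulo 2. A product state is a pair (one from each), accepting exactly when both do. Equivalent product states are then merged.
With 7 states:
        a   b  
>* s0   s1  s0 
   s1   s2  s3 
 * s2   s4  s0 
   s3   s5  s3 
   s4   s4  s4 
 * s5   s6  s0 
   s6   s4  s3 
(> = start, * = accepting)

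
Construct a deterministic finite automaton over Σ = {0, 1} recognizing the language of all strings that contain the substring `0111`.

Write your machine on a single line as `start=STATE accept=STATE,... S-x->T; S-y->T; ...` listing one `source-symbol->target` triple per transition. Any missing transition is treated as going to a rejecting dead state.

start=A; accept=E; A-0->B; A-1->A; B-0->B; B-1->C; C-0->B; C-1->D; D-0->B; D-1->E; E-0->E; E-1->E

Track how much of `0111` has been matched so far: state A is no progress, E is the absorbing accept state reached once `0111` has occurred. Intermediate states record partial matches; on a mismatch, fall back to the longest reusable overlap.
With 5 states:
       0  1 
>  A   B  A 
   B   B  C 
   C   B  D 
   D   B  E 
 * E   E  E 
(> = start, * = accepting)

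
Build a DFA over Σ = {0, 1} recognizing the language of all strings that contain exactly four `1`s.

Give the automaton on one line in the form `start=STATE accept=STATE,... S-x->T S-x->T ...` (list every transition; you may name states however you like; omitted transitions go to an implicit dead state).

start=S0 accept=S4 S0-0->S0 S0-1->S1 S1-0->S1 S1-1->S2 S2-0->S2 S2-1->S3 S3-0->S3 S3-1->S4 S4-0->S4 S4-1->S5 S5-0->S5 S5-1->S5

Only the number of `1`s matters, and only up to 5. Make a chain S0 → S1 → S2 → S3 → S4 → S5 advanced by each `1` (with S5 absorbing); every other symbol self-loops. The accepting set is {S4}.
A 6-state machine:
        0   1  
>  S0   S0  S1 
   S1   S1  S2 
   S2   S2  S3 
   S3   S3  S4 
 * S4   S4  S5 
   S5   S5  S5 
(> = start, * = accepting)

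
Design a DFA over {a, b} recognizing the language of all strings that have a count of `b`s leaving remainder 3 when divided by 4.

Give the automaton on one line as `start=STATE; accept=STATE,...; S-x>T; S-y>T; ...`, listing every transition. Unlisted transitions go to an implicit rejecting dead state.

The only thing that matters is how many `b`s have appeared, reduced mod 4. Use one state per residue: q0 for 0, …, q3 for 3. Reading `b` moves to the next residue; anything else stays put. q3 is accepting.
With 4 states:
        a   b  
>  q0   q0  q1 
   q1   q1  q2 
   q2   q2  q3 
 * q3   q3  q0 
(> = start, * = accepting)

start=q0; accept=q3; q0-a>q0; q0-b>q1; q1-a>q1; q1-b>q2; q2-a>q2; q2-b>q3; q3-a>q3; q3-b>q0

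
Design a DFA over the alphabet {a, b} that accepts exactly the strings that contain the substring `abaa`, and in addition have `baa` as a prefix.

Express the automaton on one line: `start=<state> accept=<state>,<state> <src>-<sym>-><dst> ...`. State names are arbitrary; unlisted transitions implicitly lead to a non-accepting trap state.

start=q0 accept=q8 q0-a->q1 q0-b->q2 q1-a->q1 q1-b->q1 q2-a->q3 q2-b->q1 q3-a->q4 q3-b->q1 q4-a->q4 q4-b->q5 q5-a->q6 q5-b->q7 q6-a->q8 q6-b->q5 q7-a->q4 q7-b->q7 q8-a->q8 q8-b->q8

Build one automaton per condition and run them in lockstep. One (5 states) tracks whether and how much of `abaa` has been seen; the other (5 states) tracks whether the input so far still matches the prefix `baa`. Each combined state is a pair, one component from each; accept when both components accept. Minimizing collapses redundant product states.
        a   b  
>  q0   q1  q2 
   q1   q1  q1 
   q2   q3  q1 
   q3   q4  q1 
   q4   q4  q5 
   q5   q6  q7 
   q6   q8  q5 
   q7   q4  q7 
 * q8   q8  q8 
(> = start, * = accepting)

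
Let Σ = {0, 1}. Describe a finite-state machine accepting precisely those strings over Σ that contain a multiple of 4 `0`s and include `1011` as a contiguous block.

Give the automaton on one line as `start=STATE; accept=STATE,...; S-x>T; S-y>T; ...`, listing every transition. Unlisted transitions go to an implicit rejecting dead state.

start=q0; accept=q19; q0-0>q1; q0-1>q2; q1-0>q3; q1-1>q4; q2-0>q5; q2-1>q2; q3-0>q6; q3-1>q7; q4-0>q8; q4-1>q4; q5-0>q3; q5-1>q9; q6-0>q0; q6-1>q10; q7-0>q11; q7-1>q7; q8-0>q6; q8-1>q12; q9-0>q8; q9-1>q13; q10-0>q14; q10-1>q10; q11-0>q0; q11-1>q15; q12-0>q11; q12-1>q16; q13-0>q16; q13-1>q13; q14-0>q1; q14-1>q17; q15-0>q14; q15-1>q18; q16-0>q18; q16-1>q16; q17-0>q5; q17-1>q19; q18-0>q19; q18-1>q18; q19-0>q13; q19-1>q19

Build one automaton per condition and run them in lockstep. One (4 states) tracks the count of `0`s modulo 4; the other (5 states) tracks whether and how much of `1011` has been seen. Each combined state is a pair, one component from each; accept when both components accept.
With 20 states:
          0    1  
>  q0     q1   q2 
   q1     q3   q4 
   q2     q5   q2 
   q3     q6   q7 
   q4     q8   q4 
   q5     q3   q9 
   q6     q0  q10 
   q7    q11   q7 
   q8     q6  q12 
   q9     q8  q13 
   q10   q14  q10 
   q11    q0  q15 
   q12   q11  q16 
   q13   q16  q13 
   q14    q1  q17 
   q15   q14  q18 
   q16   q18  q16 
   q17    q5  q19 
   q18   q19  q18 
 * q19   q13  q19 
(> = start, * = accepting)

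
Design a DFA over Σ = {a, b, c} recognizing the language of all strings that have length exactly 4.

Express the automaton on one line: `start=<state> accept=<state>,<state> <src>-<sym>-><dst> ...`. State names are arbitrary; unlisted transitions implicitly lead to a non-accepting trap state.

start=q0 accept=q4 q0-a->q1 q0-b->q1 q0-c->q1 q1-a->q2 q1-b->q2 q1-c->q2 q2-a->q3 q2-b->q3 q2-c->q3 q3-a->q4 q3-b->q4 q3-c->q4 q4-a->q5 q4-b->q5 q4-c->q5 q5-a->q5 q5-b->q5 q5-c->q5

Count input length up to 5: every symbol moves from q0 toward q5, which means 'more than 4' and absorbs. Accept from {q4}.
A 6-state machine:
        a   b   c  
>  q0   q1  q1  q1 
   q1   q2  q2  q2 
   q2   q3  q3  q3 
   q3   q4  q4  q4 
 * q4   q5  q5  q5 
   q5   q5  q5  q5 
(> = start, * = accepting)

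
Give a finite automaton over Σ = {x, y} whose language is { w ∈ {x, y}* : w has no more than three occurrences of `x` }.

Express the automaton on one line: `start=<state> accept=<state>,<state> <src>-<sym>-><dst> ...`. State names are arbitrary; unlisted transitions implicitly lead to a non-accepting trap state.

start=s0 accept=s0,s1,s2,s3 s0-x->s1 s0-y->s0 s1-x->s2 s1-y->s1 s2-x->s3 s2-y->s2 s3-x->s4 s3-y->s3 s4-x->s4 s4-y->s4

Only the number of `x`s matters, and only up to 4. Make a chain s0 → s1 → s2 → s3 → s4 advanced by each `x` (with s4 absorbing); every other symbol self-loops. The accepting set is {s0, s1, s2, s3}.
With 5 states:
        x   y  
>* s0   s1  s0 
 * s1   s2  s1 
 * s2   s3  s2 
 * s3   s4  s3 
   s4   s4  s4 
(> = start, * = accepting)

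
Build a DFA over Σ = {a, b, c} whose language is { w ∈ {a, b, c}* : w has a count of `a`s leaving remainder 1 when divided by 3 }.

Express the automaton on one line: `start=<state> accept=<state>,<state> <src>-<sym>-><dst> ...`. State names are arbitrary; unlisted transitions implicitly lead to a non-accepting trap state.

The only thing that matters is how many `a`s have appeared, reduced mod 3. Use one state per residue: s0 for 0, …, s2 for 2. Reading `a` moves to the next residue; anything else stays put. s1 is accepting.
        a   b   c  
>  s0   s1  s0  s0 
 * s1   s2  s1  s1 
   s2   s0  s2  s2 
(> = start, * = accepting)

start=s0 accept=s1 s0-a->s1 s0-b->s0 s0-c->s0 s1-a->s2 s1-b->s1 s1-c->s1 s2-a->s0 s2-b->s2 s2-c->s2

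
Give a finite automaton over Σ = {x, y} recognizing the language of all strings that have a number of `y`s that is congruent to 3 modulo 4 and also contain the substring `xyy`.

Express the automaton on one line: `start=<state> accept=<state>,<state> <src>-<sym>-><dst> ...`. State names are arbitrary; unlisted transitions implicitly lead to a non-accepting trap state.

Run two small machines in parallel and take their product. One (4 states) tracks the count of `y`s modulo 4; the other (4 states) tracks whether and how much of `xyy` has been seen. Each combined state is a pair, one component from each; accept when both components accept.
A 16-state machine:
          x    y  
>  s0     s1   s2 
   s1     s1   s3 
   s2     s4   s5 
   s3     s4   s6 
   s4     s4   s7 
   s5     s8   s9 
   s6     s6  s10 
   s7     s8  s10 
   s8     s8  s11 
   s9    s12   s0 
 * s10   s10  s13 
   s11   s12  s13 
   s12   s12  s14 
   s13   s13  s15 
   s14    s1  s15 
   s15   s15   s6 
(> = start, * = accepting)

start=s0 accept=s10 s0-x->s1 s0-y->s2 s1-x->s1 s1-y->s3 s2-x->s4 s2-y->s5 s3-x->s4 s3-y->s6 s4-x->s4 s4-y->s7 s5-x->s8 s5-y->s9 s6-x->s6 s6-y->s10 s7-x->s8 s7-y->s10 s8-x->s8 s8-y->s11 s9-x->s12 s9-y->s0 s10-x->s10 s10-y->s13 s11-x->s12 s11-y->s13 s12-x->s12 s12-y->s14 s13-x->s13 s13-y->s15 s14-x->s1 s14-y->s15 s15-x->s15 s15-y->s6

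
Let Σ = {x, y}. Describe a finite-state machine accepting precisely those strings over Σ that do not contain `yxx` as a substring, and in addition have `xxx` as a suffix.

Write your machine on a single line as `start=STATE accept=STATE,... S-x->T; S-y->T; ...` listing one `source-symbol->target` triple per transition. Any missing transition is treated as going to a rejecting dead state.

Handle the two conditions separately and then intersect. One (4 states) tracks partial matches of the forbidden pattern `yxx`; the other (4 states) tracks how much of the suffix `xxx` has currently been matched. Each combined state is a pair, one component from each; accept when both components accept. Equivalent product states are then merged.
With 5 states:
        x   y  
>  q0   q1  q2 
   q1   q3  q2 
   q2   q2  q2 
   q3   q4  q2 
 * q4   q4  q2 
(> = start, * = accepting)

start=q0; accept=q4; q0-x->q1; q0-y->q2; q1-x->q3; q1-y->q2; q2-x->q2; q2-y->q2; q3-x->q4; q3-y->q2; q4-x->q4; q4-y->q2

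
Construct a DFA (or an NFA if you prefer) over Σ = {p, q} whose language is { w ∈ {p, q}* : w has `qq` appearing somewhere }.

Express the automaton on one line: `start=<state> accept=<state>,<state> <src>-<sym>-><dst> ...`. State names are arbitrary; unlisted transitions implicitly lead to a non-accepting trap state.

States s0..s1 record the length of the longest prefix of `qq` that matches the current input suffix. Reaching s2 means `qq` has been seen, and we stay there forever. Accept from s2.
A 3-state machine:
        p   q  
>  s0   s0  s1 
   s1   s0  s2 
 * s2   s2  s2 
(> = start, * = accepting)

start=s0 accept=s2 s0-p->s0 s0-q->s1 s1-p->s0 s1-q->s2 s2-p->s2 s2-q->s2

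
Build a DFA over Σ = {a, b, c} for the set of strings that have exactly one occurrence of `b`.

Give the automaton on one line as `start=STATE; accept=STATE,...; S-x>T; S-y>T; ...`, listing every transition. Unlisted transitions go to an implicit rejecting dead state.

Count `b`s, saturating at 2: state q0 means no `b` yet, q1 means one `b` seen, q2 means more than one. Each `b` increments (capped at q2); other symbols loop. Accept from {q1}.
A 3-state machine:
        a   b   c  
>  q0   q0  q1  q0 
 * q1   q1  q2  q1 
   q2   q2  q2  q2 
(> = start, * = accepting)

start=q0; accept=q1; q0-a>q0; q0-b>q1; q0-c>q0; q1-a>q1; q1-b>q2; q1-c>q1; q2-a>q2; q2-b>q2; q2-c>q2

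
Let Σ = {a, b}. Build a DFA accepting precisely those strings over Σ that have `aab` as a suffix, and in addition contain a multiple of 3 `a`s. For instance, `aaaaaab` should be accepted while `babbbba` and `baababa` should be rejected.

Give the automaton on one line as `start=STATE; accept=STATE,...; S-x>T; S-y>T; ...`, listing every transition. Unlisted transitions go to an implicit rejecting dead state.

start=q0; accept=q5; q0-a>q1; q0-b>q0; q1-a>q2; q1-b>q1; q2-a>q3; q2-b>q4; q3-a>q1; q3-b>q5; q4-a>q0; q4-b>q4; q5-a>q1; q5-b>q0

Build one automaton per condition and run them in lockstep. One (4 states) tracks how much of the suffix `aab` has currently been matched; the other (3 states) tracks the count of `a`s modulo 3. Each combined state is a pair, one component from each; accept when both components accept. Minimizing collapses redundant product states.
6 states suffice.
        a   b  
>  q0   q1  q0 
   q1   q2  q1 
   q2   q3  q4 
   q3   q1  q5 
   q4   q0  q4 
 * q5   q1  q0 
(> = start, * = accepting)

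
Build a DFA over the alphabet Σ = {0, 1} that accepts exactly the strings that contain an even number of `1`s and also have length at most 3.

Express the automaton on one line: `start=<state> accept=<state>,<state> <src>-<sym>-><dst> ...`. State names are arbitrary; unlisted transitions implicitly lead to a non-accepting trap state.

start=S0 accept=S0,S1,S3,S5 S0-0->S1 S0-1->S2 S1-0->S3 S1-1->S4 S2-0->S4 S2-1->S3 S3-0->S5 S3-1->S6 S4-0->S6 S4-1->S5 S5-0->S6 S5-1->S6 S6-0->S6 S6-1->S6

Build one automaton per condition and run them in lockstep. One (2 states) tracks the count of `1`s modulo 2; the other (5 states) tracks the input length, saturating at 4. Each combined state is a pair, one component from each; accept when both components accept. After merging equivalent states the machine shrinks.
7 states suffice.
        0   1  
>* S0   S1  S2 
 * S1   S3  S4 
   S2   S4  S3 
 * S3   S5  S6 
   S4   S6  S5 
 * S5   S6  S6 
   S6   S6  S6 
(> = start, * = accepting)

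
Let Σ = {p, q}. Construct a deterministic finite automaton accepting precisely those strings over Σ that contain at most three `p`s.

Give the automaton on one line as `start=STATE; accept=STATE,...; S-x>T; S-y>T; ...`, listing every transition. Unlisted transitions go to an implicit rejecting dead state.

start=S0; accept=S0,S1,S2,S3; S0-p>S1; S0-q>S0; S1-p>S2; S1-q>S1; S2-p>S3; S2-q>S2; S3-p>S4; S3-q>S3; S4-p>S4; S4-q>S4

Count `p`s, saturating at 4: states S0 through S3 mean 0 through 3 `p`s seen; S4 means more than 3. Each `p` increments (capped at S4); other symbols loop. Accept from {S0, S1, S2, S3}.
With 5 states:
        p   q  
>* S0   S1  S0 
 * S1   S2  S1 
 * S2   S3  S2 
 * S3   S4  S3 
   S4   S4  S4 
(> = start, * = accepting)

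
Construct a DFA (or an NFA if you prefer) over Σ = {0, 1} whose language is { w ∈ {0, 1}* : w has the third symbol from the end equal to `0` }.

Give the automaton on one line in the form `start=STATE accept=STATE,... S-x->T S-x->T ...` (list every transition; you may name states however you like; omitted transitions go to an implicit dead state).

Because acceptance depends on a position counted from the end, the machine has to buffer the most recent 3 symbols. Make each state the string of the last up-to-3 symbols read; on input `x` shift the window left and append `x`. Accept when the buffered window has length 3 and begins with `0`.
With 15 states:
          0    1  
>  s0     s1   s2 
   s1     s3   s4 
   s2     s5   s6 
   s3     s7   s8 
   s4     s9  s10 
   s5    s11  s12 
   s6    s13  s14 
 * s7     s7   s8 
 * s8     s9  s10 
 * s9    s11  s12 
 * s10   s13  s14 
   s11    s7   s8 
   s12    s9  s10 
   s13   s11  s12 
   s14   s13  s14 
(> = start, * = accepting)

start=s0 accept=s7,s8,s9,s10 s0-0->s1 s0-1->s2 s1-0->s3 s1-1->s4 s2-0->s5 s2-1->s6 s3-0->s7 s3-1->s8 s4-0->s9 s4-1->s10 s5-0->s11 s5-1->s12 s6-0->s13 s6-1->s14 s7-0->s7 s7-1->s8 s8-0->s9 s8-1->s10 s9-0->s11 s9-1->s12 s10-0->s13 s10-1->s14 s11-0->s7 s11-1->s8 s12-0->s9 s12-1->s10 s13-0->s11 s13-1->s12 s14-0->s13 s14-1->s14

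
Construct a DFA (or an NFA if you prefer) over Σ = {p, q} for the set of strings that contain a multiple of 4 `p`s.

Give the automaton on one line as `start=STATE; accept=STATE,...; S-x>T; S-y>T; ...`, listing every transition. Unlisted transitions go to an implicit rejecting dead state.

start=S0; accept=S0; S0-p>S1; S0-q>S0; S1-p>S2; S1-q>S1; S2-p>S3; S2-q>S2; S3-p>S0; S3-q>S3

The only thing that matters is how many `p`s have appeared, reduced mod 4. Use one state per residue: S0 for 0, …, S3 for 3. Reading `p` moves to the next residue; anything else stays put. S0 is accepting.
With 4 states:
        p   q  
>* S0   S1  S0 
   S1   S2  S1 
   S2   S3  S2 
   S3   S0  S3 
(> = start, * = accepting)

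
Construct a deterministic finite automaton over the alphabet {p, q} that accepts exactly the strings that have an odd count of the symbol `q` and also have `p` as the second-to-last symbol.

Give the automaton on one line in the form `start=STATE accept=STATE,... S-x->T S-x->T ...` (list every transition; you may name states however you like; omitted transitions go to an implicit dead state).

start=A accept=E,H A-p->B A-q->C B-p->D B-q->E C-p->F C-q->G D-p->D D-q->E E-p->F E-q->G F-p->H F-q->I G-p->J G-q->K H-p->H H-q->I I-p->J I-q->K J-p->D J-q->E K-p->F K-q->G

Build one automaton per condition and run them in lockstep. The first has 2 states tracking the count of `q`s modulo 2; the second has 7 states tracking the last 2 symbols read. A product state is a pair (one from each), accepting exactly when both do.
       p  q 
>  A   B  C 
   B   D  E 
   C   F  G 
   D   D  E 
 * E   F  G 
   F   H  I 
   G   J  K 
 * H   H  I 
   I   J  K 
   J   D  E 
   K   F  G 
(> = start, * = accepting)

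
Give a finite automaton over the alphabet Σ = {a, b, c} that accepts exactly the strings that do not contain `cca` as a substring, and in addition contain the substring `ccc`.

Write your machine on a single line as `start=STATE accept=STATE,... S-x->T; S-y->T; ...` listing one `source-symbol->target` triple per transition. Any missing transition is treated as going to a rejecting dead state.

Handle the two conditions separately and then intersect. The first has 4 states tracking partial matches of the forbidden pattern `cca`; the second has 4 states tracking whether and how much of `ccc` has been seen. A product state is a pair (one from each), accepting exactly when both do.
With 10 states:
        a   b   c  
>  s0   s0  s0  s1 
   s1   s0  s0  s2 
   s2   s3  s0  s4 
   s3   s3  s3  s5 
 * s4   s6  s7  s4 
   s5   s3  s3  s8 
   s6   s6  s6  s6 
 * s7   s7  s7  s9 
   s8   s3  s3  s6 
 * s9   s7  s7  s4 
(> = start, * = accepting)

start=s0; accept=s4,s7,s9; s0-a->s0; s0-b->s0; s0-c->s1; s1-a->s0; s1-b->s0; s1-c->s2; s2-a->s3; s2-b->s0; s2-c->s4; s3-a->s3; s3-b->s3; s3-c->s5; s4-a->s6; s4-b->s7; s4-c->s4; s5-a->s3; s5-b->s3; s5-c->s8; s6-a->s6; s6-b->s6; s6-c->s6; s7-a->s7; s7-b->s7; s7-c->s9; s8-a->s3; s8-b->s3; s8-c->s6; s9-a->s7; s9-b->s7; s9-c->s4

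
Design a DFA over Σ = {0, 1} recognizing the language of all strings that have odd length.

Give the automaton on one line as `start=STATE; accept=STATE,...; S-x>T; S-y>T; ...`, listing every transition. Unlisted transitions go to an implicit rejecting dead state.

start=q0; accept=q1; q0-0>q1; q0-1>q1; q1-0>q0; q1-1>q0

Count input length modulo 2: every symbol advances one step around the cycle q0 → q1 → q0. Accept at q1.
2 states suffice.
        0   1  
>  q0   q1  q1 
 * q1   q0  q0 
(> = start, * = accepting)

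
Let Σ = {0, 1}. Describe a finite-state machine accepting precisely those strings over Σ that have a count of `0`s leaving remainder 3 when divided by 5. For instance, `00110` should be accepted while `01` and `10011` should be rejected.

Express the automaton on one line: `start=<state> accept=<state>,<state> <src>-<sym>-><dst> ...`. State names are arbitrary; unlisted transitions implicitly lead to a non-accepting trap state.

start=s0 accept=s3 s0-0->s1 s0-1->s0 s1-0->s2 s1-1->s1 s2-0->s3 s2-1->s2 s3-0->s4 s3-1->s3 s4-0->s0 s4-1->s4

Keep the running count of `0`s modulo 5: each `0` advances along the cycle s0 → s1 → s2 → s3 → s4 → s0 while other symbols loop. Accept at s3.
With 5 states:
        0   1  
>  s0   s1  s0 
   s1   s2  s1 
   s2   s3  s2 
 * s3   s4  s3 
   s4   s0  s4 
(> = start, * = accepting)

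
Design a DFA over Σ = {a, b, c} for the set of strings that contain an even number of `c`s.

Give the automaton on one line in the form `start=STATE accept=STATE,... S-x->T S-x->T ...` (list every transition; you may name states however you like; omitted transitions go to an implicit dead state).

The only thing that matters is how many `c`s have appeared, reduced mod 2. Use one state per residue: q0 for 0, …, q1 for 1. Reading `c` moves to the next residue; anything else stays put. q0 is accepting.
With 2 states:
        a   b   c  
>* q0   q0  q0  q1 
   q1   q1  q1  q0 
(> = start, * = accepting)

start=q0 accept=q0 q0-a->q0 q0-b->q0 q0-c->q1 q1-a->q1 q1-b->q1 q1-c->q0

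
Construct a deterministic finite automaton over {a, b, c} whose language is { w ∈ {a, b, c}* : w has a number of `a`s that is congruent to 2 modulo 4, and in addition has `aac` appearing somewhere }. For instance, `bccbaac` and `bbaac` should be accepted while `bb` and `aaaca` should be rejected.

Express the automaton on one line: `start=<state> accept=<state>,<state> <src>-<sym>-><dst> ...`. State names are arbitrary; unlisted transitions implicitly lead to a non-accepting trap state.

Run two small machines in parallel and take their product. The first has 4 states tracking the count of `a`s modulo 4; the second has 4 states tracking whether and how much of `aac` has been seen. A product state is a pair (one from each), accepting exactly when both do.
          a    b    c  
>  s0     s1   s0   s0 
   s1     s2   s3   s3 
   s2     s4   s5   s6 
   s3     s7   s3   s3 
   s4     s8   s9  s10 
   s5    s11   s5   s5 
 * s6    s10   s6   s6 
   s7     s4   s5   s5 
   s8    s12   s0  s13 
   s9    s14   s9   s9 
   s10   s13  s10  s10 
   s11    s8   s9   s9 
   s12    s2   s3  s15 
   s13   s15  s13  s13 
   s14   s12   s0   s0 
   s15    s6  s15  s15 
(> = start, * = accepting)

start=s0 accept=s6 s0-a->s1 s0-b->s0 s0-c->s0 s1-a->s2 s1-b->s3 s1-c->s3 s2-a->s4 s2-b->s5 s2-c->s6 s3-a->s7 s3-b->s3 s3-c->s3 s4-a->s8 s4-b->s9 s4-c->s10 s5-a->s11 s5-b->s5 s5-c->s5 s6-a->s10 s6-b->s6 s6-c->s6 s7-a->s4 s7-b->s5 s7-c->s5 s8-a->s12 s8-b->s0 s8-c->s13 s9-a->s14 s9-b->s9 s9-c->s9 s10-a->s13 s10-b->s10 s10-c->s10 s11-a->s8 s11-b->s9 s11-c->s9 s12-a->s2 s12-b->s3 s12-c->s15 s13-a->s15 s13-b->s13 s13-c->s13 s14-a->s12 s14-b->s0 s14-c->s0 s15-a->s6 s15-b->s15 s15-c->s15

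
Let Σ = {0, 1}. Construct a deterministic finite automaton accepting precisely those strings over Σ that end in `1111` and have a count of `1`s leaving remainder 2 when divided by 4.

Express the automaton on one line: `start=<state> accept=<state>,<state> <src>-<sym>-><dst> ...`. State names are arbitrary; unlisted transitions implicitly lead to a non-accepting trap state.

start=s0 accept=s17 s0-0->s0 s0-1->s1 s1-0->s2 s1-1->s3 s2-0->s2 s2-1->s4 s3-0->s5 s3-1->s6 s4-0->s5 s4-1->s7 s5-0->s5 s5-1->s8 s6-0->s9 s6-1->s10 s7-0->s9 s7-1->s11 s8-0->s9 s8-1->s12 s9-0->s9 s9-1->s13 s10-0->s0 s10-1->s14 s11-0->s0 s11-1->s14 s12-0->s0 s12-1->s15 s13-0->s0 s13-1->s16 s14-0->s2 s14-1->s17 s15-0->s2 s15-1->s17 s16-0->s2 s16-1->s18 s17-0->s5 s17-1->s19 s18-0->s5 s18-1->s19 s19-0->s9 s19-1->s10

Handle the two conditions separately and then intersect. The first has 5 states tracking how much of the suffix `1111` has currently been matched; the second has 4 states tracking the count of `1`s modulo 4. A product state is a pair (one from each), accepting exactly when both do.
With 20 states:
          0    1  
>  s0     s0   s1 
   s1     s2   s3 
   s2     s2   s4 
   s3     s5   s6 
   s4     s5   s7 
   s5     s5   s8 
   s6     s9  s10 
   s7     s9  s11 
   s8     s9  s12 
   s9     s9  s13 
   s10    s0  s14 
   s11    s0  s14 
   s12    s0  s15 
   s13    s0  s16 
   s14    s2  s17 
   s15    s2  s17 
   s16    s2  s18 
 * s17    s5  s19 
   s18    s5  s19 
   s19    s9  s10 
(> = start, * = accepting)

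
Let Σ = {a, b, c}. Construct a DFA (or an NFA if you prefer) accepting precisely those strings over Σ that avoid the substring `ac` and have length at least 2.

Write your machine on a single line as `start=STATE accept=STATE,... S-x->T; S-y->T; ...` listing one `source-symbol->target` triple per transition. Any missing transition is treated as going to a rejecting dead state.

Handle the two conditions separately and then intersect. The first has 3 states tracking partial matches of the forbidden pattern `ac`; the second has 4 states tracking the input length, saturating at 3. A product state is a pair (one from each), accepting exactly when both do.
        a   b   c  
>  q0   q1  q2  q2 
   q1   q3  q4  q5 
   q2   q3  q4  q4 
 * q3   q6  q7  q8 
 * q4   q6  q7  q7 
   q5   q8  q8  q8 
 * q6   q6  q7  q8 
 * q7   q6  q7  q7 
   q8   q8  q8  q8 
(> = start, * = accepting)

start=q0; accept=q3,q4,q6,q7; q0-a->q1; q0-b->q2; q0-c->q2; q1-a->q3; q1-b->q4; q1-c->q5; q2-a->q3; q2-b->q4; q2-c->q4; q3-a->q6; q3-b->q7; q3-c->q8; q4-a->q6; q4-b->q7; q4-c->q7; q5-a->q8; q5-b->q8; q5-c->q8; q6-a->q6; q6-b->q7; q6-c->q8; q7-a->q6; q7-b->q7; q7-c->q7; q8-a->q8; q8-b->q8; q8-c->q8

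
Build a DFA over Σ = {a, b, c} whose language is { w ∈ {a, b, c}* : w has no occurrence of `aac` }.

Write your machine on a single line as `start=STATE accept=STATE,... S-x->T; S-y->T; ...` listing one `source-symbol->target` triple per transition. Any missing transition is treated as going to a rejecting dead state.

Track partial matches of the forbidden pattern `aac`. State S3 is a dead state reached once `aac` has occurred; every other state accepts. S0 means no part of `aac` is currently matched.
        a   b   c  
>* S0   S1  S0  S0 
 * S1   S2  S0  S0 
 * S2   S2  S0  S3 
   S3   S3  S3  S3 
(> = start, * = accepting)

start=S0; accept=S0,S1,S2; S0-a->S1; S0-b->S0; S0-c->S0; S1-a->S2; S1-b->S0; S1-c->S0; S2-a->S2; S2-b->S0; S2-c->S3; S3-a->S3; S3-b->S3; S3-c->S3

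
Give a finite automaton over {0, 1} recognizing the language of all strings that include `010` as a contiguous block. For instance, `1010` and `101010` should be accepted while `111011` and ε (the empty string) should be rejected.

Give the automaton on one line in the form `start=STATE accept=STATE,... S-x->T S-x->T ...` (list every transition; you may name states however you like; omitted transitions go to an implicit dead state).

start=A accept=D A-0->B A-1->A B-0->B B-1->C C-0->D C-1->A D-0->D D-1->D

Track how much of `010` has been matched so far: state A is no progress, D is the absorbing accept state reached once `010` has occurred. Intermediate states record partial matches; on a mismatch, fall back to the longest reusable overlap.
       0  1 
>  A   B  A 
   B   B  C 
   C   D  A 
 * D   D  D 
(> = start, * = accepting)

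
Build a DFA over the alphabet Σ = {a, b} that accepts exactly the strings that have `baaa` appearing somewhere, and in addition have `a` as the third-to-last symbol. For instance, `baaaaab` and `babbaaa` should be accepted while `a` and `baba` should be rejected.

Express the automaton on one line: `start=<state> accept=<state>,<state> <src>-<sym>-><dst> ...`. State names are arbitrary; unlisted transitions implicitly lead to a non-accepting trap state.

start=q0 accept=q15,q16,q17,q18 q0-a->q1 q0-b->q2 q1-a->q3 q1-b->q4 q2-a->q5 q2-b->q6 q3-a->q7 q3-b->q8 q4-a->q9 q4-b->q10 q5-a->q11 q5-b->q12 q6-a->q13 q6-b->q14 q7-a->q7 q7-b->q8 q8-a->q9 q8-b->q10 q9-a->q11 q9-b->q12 q10-a->q13 q10-b->q14 q11-a->q15 q11-b->q8 q12-a->q9 q12-b->q10 q13-a->q11 q13-b->q12 q14-a->q13 q14-b->q14 q15-a->q15 q15-b->q16 q16-a->q17 q16-b->q18 q17-a->q19 q17-b->q20 q18-a->q21 q18-b->q22 q19-a->q15 q19-b->q16 q20-a->q17 q20-b->q18 q21-a->q19 q21-b->q20 q22-a->q21 q22-b->q22

Build one automaton per condition and run them in lockstep. The first has 5 states tracking whether and how much of `baaa` has been seen; the second has 15 states tracking the last 3 symbols read. A product state is a pair (one from each), accepting exactly when both do.
A 23-state machine:
          a    b  
>  q0     q1   q2 
   q1     q3   q4 
   q2     q5   q6 
   q3     q7   q8 
   q4     q9  q10 
   q5    q11  q12 
   q6    q13  q14 
   q7     q7   q8 
   q8     q9  q10 
   q9    q11  q12 
   q10   q13  q14 
   q11   q15   q8 
   q12    q9  q10 
   q13   q11  q12 
   q14   q13  q14 
 * q15   q15  q16 
 * q16   q17  q18 
 * q17   q19  q20 
 * q18   q21  q22 
   q19   q15  q16 
   q20   q17  q18 
   q21   q19  q20 
   q22   q21  q22 
(> = start, * = accepting)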